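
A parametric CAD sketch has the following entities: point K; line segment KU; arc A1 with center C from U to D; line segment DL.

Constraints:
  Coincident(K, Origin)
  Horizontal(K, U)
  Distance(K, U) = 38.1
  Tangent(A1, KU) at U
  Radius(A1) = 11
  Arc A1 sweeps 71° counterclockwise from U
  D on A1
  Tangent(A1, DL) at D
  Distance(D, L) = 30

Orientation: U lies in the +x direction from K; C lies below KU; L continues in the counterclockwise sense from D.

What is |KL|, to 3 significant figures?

40.0

K is at the origin; K and U share the same y with |KU| = 38.1 and U on the +x side, so U = (38.1, 0.00). Since A1 is tangent to KU there, CU ⟂ KU, so C = U + (0, -11) = (38.1, -11.0). On A1, U sits at bearing 90° from C; a 71° counterclockwise sweep puts D at bearing 161°, so D = C + 11.0·(cos 161°, sin 161°) = (27.7, -7.42). A1 meets DL tangentially, so CD is at right angles to DL, so DL runs along (−sin 161°, cos 161°); with |DL| = 30.0, L = (17.9, -35.8). Then |KL| = |L − K| = 40.0.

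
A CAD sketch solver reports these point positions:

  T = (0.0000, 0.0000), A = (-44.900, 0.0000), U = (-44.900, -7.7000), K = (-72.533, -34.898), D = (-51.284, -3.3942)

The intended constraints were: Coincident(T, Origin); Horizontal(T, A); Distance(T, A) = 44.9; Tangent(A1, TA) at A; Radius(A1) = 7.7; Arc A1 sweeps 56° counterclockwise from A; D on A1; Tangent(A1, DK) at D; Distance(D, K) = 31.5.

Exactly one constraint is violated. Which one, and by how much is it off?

Distance(D, K) = 31.5 — off by 6.50.

T = (0.00, 0.00) ✓; T.y = 0.00, A.y = 0.00 ✓; |TA| = 44.90 ✓; ∠(UA, AT) = 90.00° ✓; |UA| = 7.700 ✓; bearing(U→D) − bearing(U→A) = 56.00° ✓; |UD| = 7.700 ✓; ∠(UD, DK) = 90.00° ✓; |DK| = 38.00 ✗.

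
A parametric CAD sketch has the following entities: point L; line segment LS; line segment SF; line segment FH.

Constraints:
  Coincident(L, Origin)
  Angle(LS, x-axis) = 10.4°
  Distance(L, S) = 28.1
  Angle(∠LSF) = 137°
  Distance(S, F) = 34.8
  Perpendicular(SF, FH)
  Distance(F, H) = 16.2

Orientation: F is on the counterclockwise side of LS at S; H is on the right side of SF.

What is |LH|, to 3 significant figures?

65.7

∠LSF = 137.0°, so SF runs at 10.4° + (180° − 137.0°) = 53.4° from the x-axis; with |SF| = 34.8, F = S + 34.8·(cos 53.4°, sin 53.4°) = (48.4, 33.0). SF ⟂ FH; with |FH| = 16.2 on the right of SF, H = F + 16.2·(0.803, -0.596) = (61.4, 23.4). Then |LH| = |H − L| = 65.7.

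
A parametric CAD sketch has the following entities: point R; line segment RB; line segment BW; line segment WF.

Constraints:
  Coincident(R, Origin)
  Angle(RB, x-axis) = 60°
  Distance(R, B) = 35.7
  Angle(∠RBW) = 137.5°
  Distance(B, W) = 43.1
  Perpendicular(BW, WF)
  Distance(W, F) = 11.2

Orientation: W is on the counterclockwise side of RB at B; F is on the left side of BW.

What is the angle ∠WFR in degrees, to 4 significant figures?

100.5°

R is at the origin; RB runs at 60.0° with length 35.7, so B = 35.7·(cos 60.0°, sin 60.0°) = (17.85, 30.92). ∠RBW = 137.5°, so BW runs at 60.0° + (180° − 137.5°) = 102.5° from the x-axis; with |BW| = 43.1, W = B + 43.1·(cos 102.5°, sin 102.5°) = (8.521, 73.00). The perpendicularity gives WF at right angles to BW; with |WF| = 11.2 on the left of BW, F = W + 11.2·(-0.9763, -0.2164) = (-2.413, 70.57). Then cos ∠WFR = FW·FR / (|FW||FR|), giving 100.5°.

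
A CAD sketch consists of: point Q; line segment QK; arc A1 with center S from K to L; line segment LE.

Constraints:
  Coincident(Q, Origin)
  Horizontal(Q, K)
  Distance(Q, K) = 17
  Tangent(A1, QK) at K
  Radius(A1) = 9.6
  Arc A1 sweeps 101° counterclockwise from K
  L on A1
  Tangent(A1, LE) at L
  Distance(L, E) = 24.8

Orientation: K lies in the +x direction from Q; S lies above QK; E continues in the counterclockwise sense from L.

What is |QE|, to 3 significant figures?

41.8

Q is at the origin; QK is horizontal with |QK| = 17.0 and K on the +x side, so K = (17.0, 0.00). The tangent condition forces SK to be normal to QK, so S = K + (0, 9.6) = (17.0, 9.60). On A1, K sits at bearing -90° from S; a 101° counterclockwise sweep puts L at bearing 11°, so L = S + 9.6·(cos 11°, sin 11°) = (26.4, 11.4). The tangent condition forces SL to be normal to LE, so LE runs along (−sin 11°, cos 11°); with |LE| = 24.8, E = (21.7, 35.8). Then |QE| = |E − Q| = 41.8.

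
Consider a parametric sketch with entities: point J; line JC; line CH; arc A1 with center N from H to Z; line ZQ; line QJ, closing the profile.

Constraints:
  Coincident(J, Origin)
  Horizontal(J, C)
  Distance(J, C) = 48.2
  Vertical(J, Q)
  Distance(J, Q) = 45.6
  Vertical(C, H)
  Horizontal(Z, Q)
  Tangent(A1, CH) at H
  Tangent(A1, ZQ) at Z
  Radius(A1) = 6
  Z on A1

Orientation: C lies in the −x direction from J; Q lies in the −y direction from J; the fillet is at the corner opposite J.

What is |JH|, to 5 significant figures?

62.381

J is at the origin; J and C share the same y with |JC| = 48.2 and C on the −x side, so C = (-48.200, 0.0000). J and Q share the same x with |JQ| = 45.6 and Q on the −y side, so Q = (0.0000, -45.600). The virtual corner opposite J is at (-48.200, -45.600). A1 meets CH tangentially, so NH is at right angles to CH and A1 meets ZQ tangentially, so NZ is at right angles to ZQ, with radius 6.0, so the center N sits 6.0 in from both sides at N = (-42.200, -39.600). That places the tangent points at H = (-48.200, -39.600) on CH and Z = (-42.200, -45.600) on ZQ. Then |JH| = |H − J| = 62.381.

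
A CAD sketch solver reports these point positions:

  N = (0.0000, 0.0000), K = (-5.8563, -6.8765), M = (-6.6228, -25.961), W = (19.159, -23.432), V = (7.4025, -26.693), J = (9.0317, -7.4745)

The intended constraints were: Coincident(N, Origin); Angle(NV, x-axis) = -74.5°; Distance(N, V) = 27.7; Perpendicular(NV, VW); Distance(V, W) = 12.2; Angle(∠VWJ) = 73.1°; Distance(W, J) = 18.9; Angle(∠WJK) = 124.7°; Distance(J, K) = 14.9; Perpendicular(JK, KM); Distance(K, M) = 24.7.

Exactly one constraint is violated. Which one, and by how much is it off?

Distance(K, M) = 24.7 — off by 5.60.

N = (0.00, 0.00) ✓; NV at -74.50° ✓; |NV| = 27.70 ✓; ∠(NV, VW) = 90.00° ✓; |VW| = 12.20 ✓; ∠VWJ = 73.10° ✓; |WJ| = 18.90 ✓; ∠WJK = 124.7° ✓; |JK| = 14.90 ✓; ∠(JK, KM) = 90.00° ✓; |KM| = 19.10 ✗.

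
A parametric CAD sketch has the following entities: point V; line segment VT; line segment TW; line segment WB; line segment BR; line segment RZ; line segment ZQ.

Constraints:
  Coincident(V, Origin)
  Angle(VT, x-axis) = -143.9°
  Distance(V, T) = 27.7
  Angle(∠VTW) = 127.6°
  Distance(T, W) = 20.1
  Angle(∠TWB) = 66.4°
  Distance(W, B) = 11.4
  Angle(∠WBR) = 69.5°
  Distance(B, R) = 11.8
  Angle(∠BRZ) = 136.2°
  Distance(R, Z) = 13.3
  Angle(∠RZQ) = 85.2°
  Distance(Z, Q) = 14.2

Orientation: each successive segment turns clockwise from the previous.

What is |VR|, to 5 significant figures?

31.029

V is at the origin; VT runs at -143.9° with length 27.7, so T = (-22.381, -16.321). ∠VTW = 127.6° gives TW at 163.70° from the x-axis; with |TW| = 20.1, W = (-41.673, -10.679). ∠TWB = 66.4° gives WB at 50.100° from the x-axis; with |WB| = 11.4, B = (-34.361, -1.9337). ∠WBR = 69.5° gives BR at -60.400° from the x-axis; with |BR| = 11.8, R = (-28.532, -12.194). Then |VR| = |R − V| = 31.029.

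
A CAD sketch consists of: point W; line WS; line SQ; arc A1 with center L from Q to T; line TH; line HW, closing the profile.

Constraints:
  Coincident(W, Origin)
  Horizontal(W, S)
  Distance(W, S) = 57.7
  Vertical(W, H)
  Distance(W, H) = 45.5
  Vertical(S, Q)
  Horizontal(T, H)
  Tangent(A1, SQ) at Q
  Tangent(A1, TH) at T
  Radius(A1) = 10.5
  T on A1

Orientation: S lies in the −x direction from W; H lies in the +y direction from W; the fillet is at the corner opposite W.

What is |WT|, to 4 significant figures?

65.56

The virtual corner opposite W is at (-57.70, 45.50). Tangency of A1 to SQ means the radius LQ is perpendicular to SQ and tangency of A1 to TH means the radius LT is perpendicular to TH, with radius 10.5, so the center L sits 10.5 in from both sides at L = (-47.20, 35.00). That places the tangent points at Q = (-57.70, 35.00) on SQ and T = (-47.20, 45.50) on TH. Then |WT| = |T − W| = 65.56.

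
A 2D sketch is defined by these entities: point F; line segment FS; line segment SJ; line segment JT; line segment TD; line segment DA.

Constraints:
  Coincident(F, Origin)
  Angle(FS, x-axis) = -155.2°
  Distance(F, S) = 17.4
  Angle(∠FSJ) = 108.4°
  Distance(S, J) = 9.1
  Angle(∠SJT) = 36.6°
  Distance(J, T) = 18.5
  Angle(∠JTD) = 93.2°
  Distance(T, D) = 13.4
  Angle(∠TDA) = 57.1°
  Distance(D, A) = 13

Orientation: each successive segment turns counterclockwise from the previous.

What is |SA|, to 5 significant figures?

1.6463

∠JTD = 93.2° gives TD at 146.60° from the x-axis; with |TD| = 13.4, D = (-16.662, 7.0238). ∠TDA = 57.1° gives DA at -90.500° from the x-axis; with |DA| = 13.0, A = (-16.775, -5.9757). Then |SA| = |A − S| = 1.6463.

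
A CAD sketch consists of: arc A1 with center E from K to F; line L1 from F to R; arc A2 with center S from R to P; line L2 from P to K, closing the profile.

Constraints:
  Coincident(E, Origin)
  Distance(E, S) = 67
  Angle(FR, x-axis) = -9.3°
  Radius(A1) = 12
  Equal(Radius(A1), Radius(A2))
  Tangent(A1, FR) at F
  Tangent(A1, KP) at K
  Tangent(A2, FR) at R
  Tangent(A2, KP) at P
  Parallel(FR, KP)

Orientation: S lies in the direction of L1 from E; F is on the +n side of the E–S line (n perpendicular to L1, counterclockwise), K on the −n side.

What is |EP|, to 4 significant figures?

68.07

The slot axis is L1's direction at -9.3°, so u = (cos -9.3°, sin -9.3°) = (0.9869, -0.1616) and n = (−sin -9.3°, cos -9.3°) = (0.1616, 0.9869). E is at the origin and S lies 67.0 along u from E, so S = 67.0·u = (66.12, -10.83). Tangency of A1 to both parallel lines with radius 12.0 puts F and K at E ± 12.0·n: F = (1.939, 11.84), K = (-1.939, -11.84). Equal radii place R and P the same way about S: R = S + 12.0·n = (68.06, 1.015), P = S − 12.0·n = (64.18, -22.67). Then |EP| = |P − E| = 68.07.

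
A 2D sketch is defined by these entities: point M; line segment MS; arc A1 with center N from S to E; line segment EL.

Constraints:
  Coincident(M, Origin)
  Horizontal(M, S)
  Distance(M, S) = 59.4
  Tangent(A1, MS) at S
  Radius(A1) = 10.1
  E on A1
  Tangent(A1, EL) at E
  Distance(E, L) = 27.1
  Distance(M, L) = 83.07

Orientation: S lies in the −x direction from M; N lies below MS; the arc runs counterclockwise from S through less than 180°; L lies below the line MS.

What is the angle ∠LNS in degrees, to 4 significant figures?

145.4°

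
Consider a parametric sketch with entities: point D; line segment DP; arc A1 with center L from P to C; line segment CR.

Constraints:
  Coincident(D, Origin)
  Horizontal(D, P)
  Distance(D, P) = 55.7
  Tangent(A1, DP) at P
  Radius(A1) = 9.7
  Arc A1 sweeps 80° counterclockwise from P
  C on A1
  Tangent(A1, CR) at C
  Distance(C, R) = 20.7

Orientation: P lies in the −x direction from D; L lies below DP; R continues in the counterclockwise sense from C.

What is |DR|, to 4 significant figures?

74.48

D is at the origin; D and P share the same y with |DP| = 55.7 and P on the −x side, so P = (-55.70, 0.000). A1 meets DP tangentially, so LP is at right angles to DP, so L = P + (0, -9.7) = (-55.70, -9.700). On A1, P sits at bearing 90° from L; an 80° counterclockwise sweep puts C at bearing 170°, so C = L + 9.7·(cos 170°, sin 170°) = (-65.25, -8.016). A1 meets CR tangentially, so LC is at right angles to CR, so CR runs along (−sin 170°, cos 170°); with |CR| = 20.7, R = (-68.85, -28.40). Then |DR| = |R − D| = 74.48.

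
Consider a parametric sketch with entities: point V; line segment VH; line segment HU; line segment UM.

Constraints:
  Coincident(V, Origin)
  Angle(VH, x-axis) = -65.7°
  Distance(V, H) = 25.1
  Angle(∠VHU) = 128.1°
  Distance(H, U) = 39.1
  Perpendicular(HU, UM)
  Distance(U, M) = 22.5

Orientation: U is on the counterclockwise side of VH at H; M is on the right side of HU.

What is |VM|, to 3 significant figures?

69.0

V is at the origin; VH runs at -65.7° with length 25.1, so H = 25.1·(cos -65.7°, sin -65.7°) = (10.3, -22.9). ∠VHU = 128.1°, so HU runs at -65.7° + (180° − 128.1°) = -13.8° from the x-axis; with |HU| = 39.1, U = H + 39.1·(cos -13.8°, sin -13.8°) = (48.3, -32.2). HU ⟂ UM; with |UM| = 22.5 on the right of HU, M = U + 22.5·(-0.239, -0.971) = (42.9, -54.1). Then |VM| = |M − V| = 69.0.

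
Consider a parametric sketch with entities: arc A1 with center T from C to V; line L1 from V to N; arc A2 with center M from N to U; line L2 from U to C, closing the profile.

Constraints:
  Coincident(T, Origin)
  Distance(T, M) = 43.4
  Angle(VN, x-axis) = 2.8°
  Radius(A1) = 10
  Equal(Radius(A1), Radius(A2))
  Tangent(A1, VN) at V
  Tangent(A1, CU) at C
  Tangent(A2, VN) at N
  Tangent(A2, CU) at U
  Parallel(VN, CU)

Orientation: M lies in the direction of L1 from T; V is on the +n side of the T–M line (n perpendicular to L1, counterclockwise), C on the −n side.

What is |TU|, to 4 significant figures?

44.54

Tangency of A1 to both parallel lines with radius 10.0 puts V and C at T ± 10.0·n: V = (-0.4885, 9.988), C = (0.4885, -9.988). Equal radii place N and U the same way about M: N = M + 10.0·n = (42.86, 12.11), U = M − 10.0·n = (43.84, -7.868). Then |TU| = |U − T| = 44.54.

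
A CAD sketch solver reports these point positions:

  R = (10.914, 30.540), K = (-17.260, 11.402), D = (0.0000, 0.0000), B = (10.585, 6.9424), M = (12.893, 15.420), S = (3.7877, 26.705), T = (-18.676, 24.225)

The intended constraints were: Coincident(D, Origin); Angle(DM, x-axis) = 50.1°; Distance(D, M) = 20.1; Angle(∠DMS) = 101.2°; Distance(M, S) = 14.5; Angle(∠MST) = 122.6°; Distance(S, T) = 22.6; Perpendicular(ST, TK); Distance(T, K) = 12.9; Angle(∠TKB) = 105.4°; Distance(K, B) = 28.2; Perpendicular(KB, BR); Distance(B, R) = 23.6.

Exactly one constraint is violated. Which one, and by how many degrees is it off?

Perpendicular(KB, BR) — off by 8.30°.

D = (0.00, 0.00) ✓; DM at 50.10° ✓; |DM| = 20.10 ✓; ∠DMS = 101.2° ✓; |MS| = 14.50 ✓; ∠MST = 122.6° ✓; |ST| = 22.60 ✓; ∠(ST, TK) = 90.00° ✓; |TK| = 12.90 ✓; ∠TKB = 105.4° ✓; |KB| = 28.20 ✓; ∠(KB, BR) = 98.30° ✗; |BR| = 23.60 ✓.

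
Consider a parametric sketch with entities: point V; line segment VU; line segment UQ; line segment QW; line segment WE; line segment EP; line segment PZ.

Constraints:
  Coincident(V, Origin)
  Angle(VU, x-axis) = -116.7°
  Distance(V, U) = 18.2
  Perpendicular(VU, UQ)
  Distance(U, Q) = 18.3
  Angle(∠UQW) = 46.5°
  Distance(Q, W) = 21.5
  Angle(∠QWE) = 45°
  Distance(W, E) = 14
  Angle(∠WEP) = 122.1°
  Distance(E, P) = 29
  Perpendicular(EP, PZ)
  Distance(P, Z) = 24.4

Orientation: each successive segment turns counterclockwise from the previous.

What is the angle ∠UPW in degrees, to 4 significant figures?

23.73°

∠QWE = 45.0° gives WE at -118.2° from the x-axis; with |WE| = 14.0, E = (-4.659, -16.24). ∠WEP = 122.1° gives EP at -60.30° from the x-axis; with |EP| = 29.0, P = (9.709, -41.43). Then cos ∠UPW = PU·PW / (|PU||PW|), giving 23.73°.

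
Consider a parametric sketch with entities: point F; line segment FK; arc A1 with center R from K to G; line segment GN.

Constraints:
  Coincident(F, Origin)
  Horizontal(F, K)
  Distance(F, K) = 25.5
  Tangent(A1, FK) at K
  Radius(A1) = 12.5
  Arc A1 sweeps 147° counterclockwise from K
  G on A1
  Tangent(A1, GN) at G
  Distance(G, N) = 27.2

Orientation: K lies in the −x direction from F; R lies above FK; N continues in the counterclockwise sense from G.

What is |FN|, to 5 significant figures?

56.136

F is at the origin; FK is horizontal with |FK| = 25.5 and K on the −x side, so K = (-25.500, 0.0000). The tangent condition forces RK to be normal to FK, so R = K + (0, 12.5) = (-25.500, 12.500). On A1, K sits at bearing -90° from R; a 147° counterclockwise sweep puts G at bearing 57°, so G = R + 12.5·(cos 57°, sin 57°) = (-18.692, 22.983). Since A1 is tangent to GN there, RG ⟂ GN, so GN runs along (−sin 57°, cos 57°); with |GN| = 27.2, N = (-41.504, 37.798). Then |FN| = |N − F| = 56.136.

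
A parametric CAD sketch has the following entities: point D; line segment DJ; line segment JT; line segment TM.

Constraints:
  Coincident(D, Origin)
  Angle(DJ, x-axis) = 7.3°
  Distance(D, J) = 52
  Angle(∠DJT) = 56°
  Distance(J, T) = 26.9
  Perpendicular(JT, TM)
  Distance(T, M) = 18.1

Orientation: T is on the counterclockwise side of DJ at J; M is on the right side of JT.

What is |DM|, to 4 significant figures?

61.25

∠DJT = 56.0°, so JT runs at 7.3° + (180° − 56.0°) = 131.3° from the x-axis; with |JT| = 26.9, T = J + 26.9·(cos 131.3°, sin 131.3°) = (33.82, 26.82). JT is perpendicular to TM; with |TM| = 18.1 on the right of JT, M = T + 18.1·(0.7513, 0.6600) = (47.42, 38.76). Then |DM| = |M − D| = 61.25.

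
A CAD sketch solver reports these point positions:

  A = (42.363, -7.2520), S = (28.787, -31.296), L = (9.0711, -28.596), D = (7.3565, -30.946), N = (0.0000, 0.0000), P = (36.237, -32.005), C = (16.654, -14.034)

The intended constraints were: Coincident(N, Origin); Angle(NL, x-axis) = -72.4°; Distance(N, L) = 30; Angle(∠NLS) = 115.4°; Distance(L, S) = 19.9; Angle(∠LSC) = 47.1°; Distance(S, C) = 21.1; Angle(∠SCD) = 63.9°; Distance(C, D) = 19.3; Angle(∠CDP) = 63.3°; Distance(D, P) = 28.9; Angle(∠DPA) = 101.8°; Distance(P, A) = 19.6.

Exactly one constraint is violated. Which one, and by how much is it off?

Distance(P, A) = 19.6 — off by 5.90.

N = (0.00, 0.00) ✓; NL at -72.40° ✓; |NL| = 30.00 ✓; ∠NLS = 115.4° ✓; |LS| = 19.90 ✓; ∠LSC = 47.10° ✓; |SC| = 21.10 ✓; ∠SCD = 63.90° ✓; |CD| = 19.30 ✓; ∠CDP = 63.30° ✓; |DP| = 28.90 ✓; ∠DPA = 101.8° ✓; |PA| = 25.50 ✗.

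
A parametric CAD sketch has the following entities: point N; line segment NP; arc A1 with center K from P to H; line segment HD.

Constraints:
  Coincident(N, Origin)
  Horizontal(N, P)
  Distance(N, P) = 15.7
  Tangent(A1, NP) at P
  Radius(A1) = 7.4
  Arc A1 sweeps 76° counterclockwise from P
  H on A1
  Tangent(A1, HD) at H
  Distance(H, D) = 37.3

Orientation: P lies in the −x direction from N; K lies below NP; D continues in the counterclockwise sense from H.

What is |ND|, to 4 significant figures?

52.59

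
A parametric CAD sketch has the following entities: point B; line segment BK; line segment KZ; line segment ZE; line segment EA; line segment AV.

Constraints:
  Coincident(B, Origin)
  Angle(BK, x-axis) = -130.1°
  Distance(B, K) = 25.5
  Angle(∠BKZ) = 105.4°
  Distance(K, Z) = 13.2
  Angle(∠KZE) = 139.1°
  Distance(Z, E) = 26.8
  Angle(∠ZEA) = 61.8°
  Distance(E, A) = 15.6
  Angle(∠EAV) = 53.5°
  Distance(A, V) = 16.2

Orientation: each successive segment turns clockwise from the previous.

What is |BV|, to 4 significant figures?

34.53

∠ZEA = 61.8° gives EA at -3.800° from the x-axis; with |EA| = 15.6, A = (-23.92, 9.383). ∠EAV = 53.5° gives AV at -130.3° from the x-axis; with |AV| = 16.2, V = (-34.40, -2.972). Then |BV| = |V − B| = 34.53.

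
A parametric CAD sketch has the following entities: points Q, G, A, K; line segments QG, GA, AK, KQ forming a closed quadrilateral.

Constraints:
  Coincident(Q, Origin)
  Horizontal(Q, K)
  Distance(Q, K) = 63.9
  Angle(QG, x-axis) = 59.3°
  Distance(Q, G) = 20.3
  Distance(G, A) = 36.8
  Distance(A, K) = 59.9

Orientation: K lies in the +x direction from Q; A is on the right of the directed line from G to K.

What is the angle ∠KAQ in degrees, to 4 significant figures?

91.75°

Checks: QG at 59.30° ✓; |GA| = 36.80 ✓; |AK| = 59.90 ✓.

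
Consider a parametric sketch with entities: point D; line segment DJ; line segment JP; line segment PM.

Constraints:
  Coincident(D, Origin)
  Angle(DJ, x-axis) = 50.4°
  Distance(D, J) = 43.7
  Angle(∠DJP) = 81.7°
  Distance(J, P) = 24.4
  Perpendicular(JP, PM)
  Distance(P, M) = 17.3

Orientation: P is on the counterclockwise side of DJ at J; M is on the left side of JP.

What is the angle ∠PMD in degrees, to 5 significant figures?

145.11°

∠DJP = 81.7°, so JP runs at 50.4° + (180° − 81.7°) = 148.70° from the x-axis; with |JP| = 24.4, P = J + 24.4·(cos 148.70°, sin 148.70°) = (7.0066, 46.348). JP is perpendicular to PM; with |PM| = 17.3 on the left of JP, M = P + 17.3·(-0.51952, -0.85446) = (-1.9810, 31.566). Then cos ∠PMD = MP·MD / (|MP||MD|), giving 145.11°.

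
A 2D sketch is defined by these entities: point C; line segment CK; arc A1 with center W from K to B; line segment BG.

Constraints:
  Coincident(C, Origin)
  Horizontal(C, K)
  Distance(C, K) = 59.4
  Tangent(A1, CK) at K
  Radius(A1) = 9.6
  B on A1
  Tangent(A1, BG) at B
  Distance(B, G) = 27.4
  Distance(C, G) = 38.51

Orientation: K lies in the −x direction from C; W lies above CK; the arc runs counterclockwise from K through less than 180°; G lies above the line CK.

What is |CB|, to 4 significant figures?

53.08

Checks: |WB| = 9.600 ✓; ∠(WB, BG) = 90.00° ✓; |BG| = 27.40 ✓; |CG| = 38.51 ✓.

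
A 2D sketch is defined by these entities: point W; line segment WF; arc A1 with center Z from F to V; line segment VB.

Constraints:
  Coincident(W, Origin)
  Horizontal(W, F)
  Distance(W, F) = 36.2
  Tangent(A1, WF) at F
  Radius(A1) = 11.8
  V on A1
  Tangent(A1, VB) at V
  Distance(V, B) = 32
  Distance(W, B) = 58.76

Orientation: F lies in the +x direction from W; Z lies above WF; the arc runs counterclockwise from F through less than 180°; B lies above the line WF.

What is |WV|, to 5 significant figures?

49.872

W is at the origin; W and F share the same y with |WF| = 36.2 and F on the +x side, so F = (36.200, 0.0000). A1 meets WF tangentially, so ZF is at right angles to WF, so Z = F + (0, 11.8) = (36.200, 11.800). Since ZV ⟂ VB (tangency), |ZB| = √(11.8² + 32.0²) = 34.106 regardless of where V sits on A1. So B lies on both circle(W, 58.76) and circle(Z, 34.106); the above-WF intersection is B = (36.683, 45.903). V is the foot of the tangent from B: V = (47.328, 15.725).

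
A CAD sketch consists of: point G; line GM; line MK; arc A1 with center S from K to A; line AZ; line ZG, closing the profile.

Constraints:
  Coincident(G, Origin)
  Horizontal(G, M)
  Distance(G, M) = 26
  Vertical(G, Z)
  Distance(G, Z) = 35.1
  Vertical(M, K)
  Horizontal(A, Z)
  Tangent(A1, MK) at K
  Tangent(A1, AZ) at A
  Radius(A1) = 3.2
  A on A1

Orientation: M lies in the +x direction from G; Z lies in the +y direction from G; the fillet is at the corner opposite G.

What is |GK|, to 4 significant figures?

41.15

The virtual corner opposite G is at (26.00, 35.10). Since A1 is tangent to MK there, SK ⟂ MK and since A1 is tangent to AZ there, SA ⟂ AZ, with radius 3.2, so the center S sits 3.2 in from both sides at S = (22.80, 31.90). That places the tangent points at K = (26.00, 31.90) on MK and A = (22.80, 35.10) on AZ. Then |GK| = |K − G| = 41.15.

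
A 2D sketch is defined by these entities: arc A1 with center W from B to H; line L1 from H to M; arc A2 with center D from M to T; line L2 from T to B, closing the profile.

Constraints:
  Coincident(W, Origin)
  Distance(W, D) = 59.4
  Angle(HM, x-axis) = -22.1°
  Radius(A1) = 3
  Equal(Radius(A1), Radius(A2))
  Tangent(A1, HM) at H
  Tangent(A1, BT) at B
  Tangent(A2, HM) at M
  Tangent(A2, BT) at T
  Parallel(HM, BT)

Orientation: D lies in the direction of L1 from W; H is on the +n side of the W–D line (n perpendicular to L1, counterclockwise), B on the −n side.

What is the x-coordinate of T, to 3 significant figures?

53.9

The slot axis is L1's direction at -22.1°, so u = (cos -22.1°, sin -22.1°) = (0.927, -0.376) and n = (−sin -22.1°, cos -22.1°) = (0.376, 0.927). W is at the origin and D lies 59.4 along u from W, so D = 59.4·u = (55.0, -22.3). Tangency of A1 to both parallel lines with radius 3.0 puts H and B at W ± 3.0·n: H = (1.13, 2.78), B = (-1.13, -2.78). Equal radii place M and T the same way about D: M = D + 3.0·n = (56.2, -19.6), T = D − 3.0·n = (53.9, -25.1). So T.x = 53.9.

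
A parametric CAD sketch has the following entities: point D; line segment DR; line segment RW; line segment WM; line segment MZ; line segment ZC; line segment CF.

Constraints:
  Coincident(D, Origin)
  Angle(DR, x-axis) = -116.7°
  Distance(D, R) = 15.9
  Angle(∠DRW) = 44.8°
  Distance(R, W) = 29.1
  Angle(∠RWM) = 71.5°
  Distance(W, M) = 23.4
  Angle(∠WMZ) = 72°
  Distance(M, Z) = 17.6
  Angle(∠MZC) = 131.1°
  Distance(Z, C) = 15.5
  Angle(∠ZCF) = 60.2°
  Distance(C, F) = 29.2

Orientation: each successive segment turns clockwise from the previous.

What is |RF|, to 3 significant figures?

33.8

D is at the origin; DR runs at -116.7° with length 15.9, so R = (-7.14, -14.2). ∠DRW = 44.8° gives RW at 108° from the x-axis; with |RW| = 29.1, W = (-16.2, 13.5). ∠RWM = 71.5° gives WM at -0.400° from the x-axis; with |WM| = 23.4, M = (7.21, 13.3). ∠WMZ = 72.0° gives MZ at -108° from the x-axis; with |MZ| = 17.6, Z = (1.66, -3.41). ∠MZC = 131.1° gives ZC at -157° from the x-axis; with |ZC| = 15.5, C = (-12.6, -9.39). ∠ZCF = 60.2° gives CF at 82.9° from the x-axis; with |CF| = 29.2, F = (-9.03, 19.6). Then |RF| = |F − R| = 33.8.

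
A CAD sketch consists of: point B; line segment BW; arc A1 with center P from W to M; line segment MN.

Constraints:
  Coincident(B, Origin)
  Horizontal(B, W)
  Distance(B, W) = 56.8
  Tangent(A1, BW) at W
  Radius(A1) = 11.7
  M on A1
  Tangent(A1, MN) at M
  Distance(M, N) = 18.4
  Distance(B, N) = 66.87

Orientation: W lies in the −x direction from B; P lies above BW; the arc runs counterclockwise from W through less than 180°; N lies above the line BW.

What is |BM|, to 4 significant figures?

50.73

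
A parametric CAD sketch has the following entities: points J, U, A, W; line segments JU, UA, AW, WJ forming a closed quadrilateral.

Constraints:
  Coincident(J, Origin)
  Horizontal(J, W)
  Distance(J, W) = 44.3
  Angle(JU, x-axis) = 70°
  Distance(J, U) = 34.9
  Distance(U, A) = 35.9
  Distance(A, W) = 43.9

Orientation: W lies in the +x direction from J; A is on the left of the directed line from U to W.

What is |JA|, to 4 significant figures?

63.62

Checks: JU at 70.00° ✓; |UA| = 35.90 ✓; |AW| = 43.90 ✓.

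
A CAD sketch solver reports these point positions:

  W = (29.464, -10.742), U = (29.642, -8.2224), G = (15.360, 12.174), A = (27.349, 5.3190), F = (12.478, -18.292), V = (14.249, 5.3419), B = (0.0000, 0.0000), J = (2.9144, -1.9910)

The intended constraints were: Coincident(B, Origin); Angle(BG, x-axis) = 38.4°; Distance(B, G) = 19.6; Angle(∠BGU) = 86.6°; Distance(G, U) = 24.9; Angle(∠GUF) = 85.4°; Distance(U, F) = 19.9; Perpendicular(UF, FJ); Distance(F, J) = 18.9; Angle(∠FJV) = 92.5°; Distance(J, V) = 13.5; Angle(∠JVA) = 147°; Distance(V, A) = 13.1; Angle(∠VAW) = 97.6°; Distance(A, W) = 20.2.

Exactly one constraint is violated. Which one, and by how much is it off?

Distance(A, W) = 20.2 — off by 4.00.

B = (0.00, 0.00) ✓; BG at 38.40° ✓; |BG| = 19.60 ✓; ∠BGU = 86.60° ✓; |GU| = 24.90 ✓; ∠GUF = 85.40° ✓; |UF| = 19.90 ✓; ∠(UF, FJ) = 90.00° ✓; |FJ| = 18.90 ✓; ∠FJV = 92.50° ✓; |JV| = 13.50 ✓; ∠JVA = 147.0° ✓; |VA| = 13.10 ✓; ∠VAW = 97.60° ✓; |AW| = 16.20 ✗.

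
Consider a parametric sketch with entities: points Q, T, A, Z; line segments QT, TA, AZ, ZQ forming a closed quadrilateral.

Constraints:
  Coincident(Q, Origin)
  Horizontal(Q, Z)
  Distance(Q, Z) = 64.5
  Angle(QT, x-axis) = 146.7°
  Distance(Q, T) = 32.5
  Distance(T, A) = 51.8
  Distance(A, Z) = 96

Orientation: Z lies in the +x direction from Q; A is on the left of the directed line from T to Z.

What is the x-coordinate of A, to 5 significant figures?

-6.0241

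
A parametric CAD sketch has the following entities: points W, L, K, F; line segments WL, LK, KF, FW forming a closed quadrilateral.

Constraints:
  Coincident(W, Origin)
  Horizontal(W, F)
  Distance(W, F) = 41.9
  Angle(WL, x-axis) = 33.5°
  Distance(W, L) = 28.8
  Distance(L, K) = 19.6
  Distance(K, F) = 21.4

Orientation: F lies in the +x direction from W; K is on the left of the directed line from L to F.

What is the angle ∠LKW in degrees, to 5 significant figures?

10.278°

W is at the origin; W and F share the same y with |WF| = 41.9 and F in +x, so F = (41.9, 0). WL runs at 33.5° with |WL| = 28.8, so L = (24.016, 15.896). K is determined by |LK| = 19.6 and |KF| = 21.4 together: it lies at the intersection of circle(L, 19.6) and circle(F, 21.4). With |LF| = 23.927, the foot of the radical line on LF is 10.421 from L and the perpendicular offset is √(19.6² − 10.421²) = 16.600. Taking the left-of-LF solution: K = (42.833, 21.380).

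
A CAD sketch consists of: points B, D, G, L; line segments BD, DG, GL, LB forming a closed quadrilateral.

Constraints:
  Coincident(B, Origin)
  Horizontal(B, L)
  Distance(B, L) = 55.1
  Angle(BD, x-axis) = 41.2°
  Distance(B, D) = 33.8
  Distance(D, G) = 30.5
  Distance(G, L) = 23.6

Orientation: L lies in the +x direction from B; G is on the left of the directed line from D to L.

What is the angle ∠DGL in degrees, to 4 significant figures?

85.56°

Checks: |DG| = 30.50 ✓; |GL| = 23.60 ✓.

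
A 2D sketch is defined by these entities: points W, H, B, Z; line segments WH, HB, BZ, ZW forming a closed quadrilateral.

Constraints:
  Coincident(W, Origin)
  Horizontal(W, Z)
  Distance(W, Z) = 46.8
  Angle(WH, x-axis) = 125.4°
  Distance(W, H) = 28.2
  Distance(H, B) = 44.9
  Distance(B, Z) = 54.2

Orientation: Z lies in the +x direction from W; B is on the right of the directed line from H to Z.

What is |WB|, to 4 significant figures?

20.37

W is at the origin; WZ is horizontal with |WZ| = 46.8 and Z in +x, so Z = (46.8, 0). WH runs at 125.4° with |WH| = 28.2, so H = (-16.34, 22.99). B is determined by |HB| = 44.9 and |BZ| = 54.2 together: it lies at the intersection of circle(H, 44.9) and circle(Z, 54.2). With |HZ| = 67.19, the foot of the radical line on HZ is 26.74 from H and the perpendicular offset is √(44.9² − 26.74²) = 36.07. Taking the right-of-HZ solution: B = (-3.553, -20.06).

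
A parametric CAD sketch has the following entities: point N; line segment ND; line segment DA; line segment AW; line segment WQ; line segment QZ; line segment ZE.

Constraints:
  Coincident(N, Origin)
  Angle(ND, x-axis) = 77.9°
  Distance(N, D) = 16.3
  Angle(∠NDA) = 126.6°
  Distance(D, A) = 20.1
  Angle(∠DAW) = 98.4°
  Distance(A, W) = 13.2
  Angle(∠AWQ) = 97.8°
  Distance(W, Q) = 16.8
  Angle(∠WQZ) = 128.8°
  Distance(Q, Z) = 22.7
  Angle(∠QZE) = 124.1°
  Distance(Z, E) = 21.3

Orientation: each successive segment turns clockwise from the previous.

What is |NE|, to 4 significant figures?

29.78

N is at the origin; ND runs at 77.9° with length 16.3, so D = (3.417, 15.94). ∠NDA = 126.6° gives DA at 24.50° from the x-axis; with |DA| = 20.1, A = (21.71, 24.27). ∠DAW = 98.4° gives AW at -57.10° from the x-axis; with |AW| = 13.2, W = (28.88, 13.19). ∠AWQ = 97.8° gives WQ at -139.3° from the x-axis; with |WQ| = 16.8, Q = (16.14, 2.235). ∠WQZ = 128.8° gives QZ at 169.5° from the x-axis; with |QZ| = 22.7, Z = (-6.180, 6.372). ∠QZE = 124.1° gives ZE at 113.6° from the x-axis; with |ZE| = 21.3, E = (-14.71, 25.89). Then |NE| = |E − N| = 29.78.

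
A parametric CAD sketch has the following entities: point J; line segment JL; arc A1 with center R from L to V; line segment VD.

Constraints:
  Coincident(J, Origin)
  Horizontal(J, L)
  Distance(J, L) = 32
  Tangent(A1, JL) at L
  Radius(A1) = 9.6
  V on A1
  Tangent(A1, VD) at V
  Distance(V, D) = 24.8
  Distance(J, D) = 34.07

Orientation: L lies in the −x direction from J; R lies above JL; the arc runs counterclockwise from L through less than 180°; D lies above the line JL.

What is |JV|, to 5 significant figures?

23.810

J is at the origin; JL is horizontal with |JL| = 32.0 and L on the −x side, so L = (-32.000, 0.0000). Tangency of A1 to JL means the radius RL is perpendicular to JL, so R = L + (0, 9.6) = (-32.000, 9.6000). Since RV ⟂ VD (tangency), |RD| = √(9.6² + 24.8²) = 26.593 regardless of where V sits on A1. So D lies on both circle(J, 34.07) and circle(R, 26.593); the above-JL intersection is D = (-15.411, 30.385). V is the foot of the tangent from D: V = (-22.841, 6.7241).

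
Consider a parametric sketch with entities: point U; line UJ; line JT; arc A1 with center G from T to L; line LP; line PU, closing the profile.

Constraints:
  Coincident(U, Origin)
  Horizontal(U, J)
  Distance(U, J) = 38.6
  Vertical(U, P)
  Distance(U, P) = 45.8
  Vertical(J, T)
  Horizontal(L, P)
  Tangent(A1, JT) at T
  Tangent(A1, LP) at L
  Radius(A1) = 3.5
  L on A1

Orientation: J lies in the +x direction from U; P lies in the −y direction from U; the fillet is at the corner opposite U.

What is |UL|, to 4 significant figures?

57.70

The virtual corner opposite U is at (38.60, -45.80). Tangency of A1 to JT means the radius GT is perpendicular to JT and tangency of A1 to LP means the radius GL is perpendicular to LP, with radius 3.5, so the center G sits 3.5 in from both sides at G = (35.10, -42.30). That places the tangent points at T = (38.60, -42.30) on JT and L = (35.10, -45.80) on LP. Then |UL| = |L − U| = 57.70.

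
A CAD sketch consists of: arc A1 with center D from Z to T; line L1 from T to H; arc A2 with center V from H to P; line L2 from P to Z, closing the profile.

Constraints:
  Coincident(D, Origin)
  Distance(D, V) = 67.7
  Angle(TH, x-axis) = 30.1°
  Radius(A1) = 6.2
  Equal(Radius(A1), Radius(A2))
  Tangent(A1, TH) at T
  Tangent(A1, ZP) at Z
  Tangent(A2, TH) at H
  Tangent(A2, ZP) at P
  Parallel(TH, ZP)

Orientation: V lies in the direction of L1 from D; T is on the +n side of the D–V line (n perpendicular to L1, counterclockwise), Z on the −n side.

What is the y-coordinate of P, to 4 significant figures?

28.59

The slot axis is L1's direction at 30.1°, so u = (cos 30.1°, sin 30.1°) = (0.8652, 0.5015) and n = (−sin 30.1°, cos 30.1°) = (-0.5015, 0.8652). D is at the origin and V lies 67.7 along u from D, so V = 67.7·u = (58.57, 33.95). Tangency of A1 to both parallel lines with radius 6.2 puts T and Z at D ± 6.2·n: T = (-3.109, 5.364), Z = (3.109, -5.364). Equal radii place H and P the same way about V: H = V + 6.2·n = (55.46, 39.32), P = V − 6.2·n = (61.68, 28.59). So P.y = 28.59.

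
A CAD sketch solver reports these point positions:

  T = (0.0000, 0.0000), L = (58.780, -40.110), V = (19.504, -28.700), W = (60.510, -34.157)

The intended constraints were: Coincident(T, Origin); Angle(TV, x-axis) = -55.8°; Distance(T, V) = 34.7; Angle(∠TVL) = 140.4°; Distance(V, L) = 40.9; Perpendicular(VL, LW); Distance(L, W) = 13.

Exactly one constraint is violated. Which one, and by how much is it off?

Distance(L, W) = 13 — off by 6.80.

T = (0.00, 0.00) ✓; TV at -55.80° ✓; |TV| = 34.70 ✓; ∠TVL = 140.4° ✓; |VL| = 40.90 ✓; ∠(VL, LW) = 89.99° ✓; |LW| = 6.199 ✗.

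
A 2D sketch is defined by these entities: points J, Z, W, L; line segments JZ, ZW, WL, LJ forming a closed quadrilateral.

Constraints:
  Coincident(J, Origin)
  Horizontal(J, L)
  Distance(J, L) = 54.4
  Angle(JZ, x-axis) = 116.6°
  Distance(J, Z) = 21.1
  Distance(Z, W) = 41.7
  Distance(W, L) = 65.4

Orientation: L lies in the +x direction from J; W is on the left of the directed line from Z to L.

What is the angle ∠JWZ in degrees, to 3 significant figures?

20.1°

J is at the origin; J and L share the same y with |JL| = 54.4 and L in +x, so L = (54.4, 0). JZ runs at 116.6° with |JZ| = 21.1, so Z = (-9.45, 18.9). W is determined by |ZW| = 41.7 and |WL| = 65.4 together: it lies at the intersection of circle(Z, 41.7) and circle(L, 65.4). With |ZL| = 66.6, the foot of the radical line on ZL is 14.2 from Z and the perpendicular offset is √(41.7² − 14.2²) = 39.2. Taking the left-of-ZL solution: W = (15.3, 52.4).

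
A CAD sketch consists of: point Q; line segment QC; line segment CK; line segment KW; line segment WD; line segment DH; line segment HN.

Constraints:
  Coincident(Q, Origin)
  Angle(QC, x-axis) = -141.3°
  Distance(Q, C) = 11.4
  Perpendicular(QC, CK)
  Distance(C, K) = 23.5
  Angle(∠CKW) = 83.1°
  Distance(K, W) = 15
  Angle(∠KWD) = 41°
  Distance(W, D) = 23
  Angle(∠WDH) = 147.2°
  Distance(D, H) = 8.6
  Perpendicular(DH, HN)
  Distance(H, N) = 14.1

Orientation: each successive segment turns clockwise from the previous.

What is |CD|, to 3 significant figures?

9.73

Q is at the origin; QC runs at -141.3° with length 11.4, so C = (-8.90, -7.13). The perpendicularity gives CK at right angles to QC, so CK runs at 129°; with |CK| = 23.5, K = (-23.6, 11.2). ∠CKW = 83.1° gives KW at 31.8° from the x-axis; with |KW| = 15.0, W = (-10.8, 19.1). ∠KWD = 41.0° gives WD at -107° from the x-axis; with |WD| = 23.0, D = (-17.6, -2.85). Then |CD| = |D − C| = 9.73.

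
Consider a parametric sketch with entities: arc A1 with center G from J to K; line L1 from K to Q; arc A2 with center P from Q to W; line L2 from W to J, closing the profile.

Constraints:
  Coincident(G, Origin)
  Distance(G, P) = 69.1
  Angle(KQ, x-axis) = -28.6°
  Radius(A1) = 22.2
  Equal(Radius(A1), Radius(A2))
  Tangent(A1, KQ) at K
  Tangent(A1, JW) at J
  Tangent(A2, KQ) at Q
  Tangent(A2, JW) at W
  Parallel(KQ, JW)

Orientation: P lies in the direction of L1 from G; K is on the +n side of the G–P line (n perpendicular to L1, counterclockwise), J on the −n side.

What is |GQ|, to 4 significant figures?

72.58

The slot axis is L1's direction at -28.6°, so u = (cos -28.6°, sin -28.6°) = (0.8780, -0.4787) and n = (−sin -28.6°, cos -28.6°) = (0.4787, 0.8780). G is at the origin and P lies 69.1 along u from G, so P = 69.1·u = (60.67, -33.08). Tangency of A1 to both parallel lines with radius 22.2 puts K and J at G ± 22.2·n: K = (10.63, 19.49), J = (-10.63, -19.49). Equal radii place Q and W the same way about P: Q = P + 22.2·n = (71.30, -13.59), W = P − 22.2·n = (50.04, -52.57). Then |GQ| = |Q − G| = 72.58.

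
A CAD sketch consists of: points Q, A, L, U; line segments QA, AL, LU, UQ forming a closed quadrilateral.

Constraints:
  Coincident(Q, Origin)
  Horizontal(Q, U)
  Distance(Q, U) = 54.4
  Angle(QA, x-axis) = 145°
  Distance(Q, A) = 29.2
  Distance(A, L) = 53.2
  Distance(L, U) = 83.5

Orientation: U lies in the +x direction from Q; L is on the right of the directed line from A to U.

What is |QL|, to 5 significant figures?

41.872

Checks: |AL| = 53.20 ✓; |LU| = 83.50 ✓.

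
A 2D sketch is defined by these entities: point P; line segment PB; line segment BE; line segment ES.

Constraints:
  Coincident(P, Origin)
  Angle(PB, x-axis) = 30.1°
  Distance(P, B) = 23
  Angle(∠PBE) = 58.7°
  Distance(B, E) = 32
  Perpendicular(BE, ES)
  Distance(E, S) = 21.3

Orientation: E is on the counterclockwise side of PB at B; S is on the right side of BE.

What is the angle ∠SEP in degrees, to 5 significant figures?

134.42°

∠PBE = 58.7°, so BE runs at 30.1° + (180° − 58.7°) = 151.40° from the x-axis; with |BE| = 32.0, E = B + 32.0·(cos 151.40°, sin 151.40°) = (-8.1970, 26.853). BE is perpendicular to ES; with |ES| = 21.3 on the right of BE, S = E + 21.3·(0.47869, 0.87798) = (1.9992, 45.554). Then cos ∠SEP = ES·EP / (|ES||EP|), giving 134.42°.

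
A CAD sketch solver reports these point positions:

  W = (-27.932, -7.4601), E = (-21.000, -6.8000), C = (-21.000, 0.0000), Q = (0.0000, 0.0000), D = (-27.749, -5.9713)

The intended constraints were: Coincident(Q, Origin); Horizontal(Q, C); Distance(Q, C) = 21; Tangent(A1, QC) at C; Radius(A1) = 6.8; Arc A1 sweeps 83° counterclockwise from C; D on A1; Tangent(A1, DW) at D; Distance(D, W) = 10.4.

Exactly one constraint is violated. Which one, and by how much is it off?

Distance(D, W) = 10.4 — off by 8.90.

Q = (0.00, 0.00) ✓; Q.y = 0.00, C.y = 0.00 ✓; |QC| = 21.00 ✓; ∠(EC, CQ) = 90.00° ✓; |EC| = 6.800 ✓; bearing(E→D) − bearing(E→C) = 83.00° ✓; |ED| = 6.800 ✓; ∠(ED, DW) = 90.01° ✓; |DW| = 1.500 ✗.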